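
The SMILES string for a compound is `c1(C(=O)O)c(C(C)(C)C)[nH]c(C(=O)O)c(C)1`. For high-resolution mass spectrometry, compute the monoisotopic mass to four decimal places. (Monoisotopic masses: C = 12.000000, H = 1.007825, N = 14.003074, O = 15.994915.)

Atom tally by fragment:
  pyrrole ring core → C:4 H:5 N:1
  (− 4 ring H displaced by substituents)
  + COOH → C:1 H:1 O:2
  + C(CH3)3 → C:4 H:9
  + COOH → C:1 H:1 O:2
  + CH3 → C:1 H:3
Element totals:
  C: 11
  H: 15
  N: 1
  O: 4
Molecular formula: C11H15NO4.
  M = 11(12.0) + 15(1.007825) + 14.003074 + 4(15.994915)
    = 132.000000 + 15.117375 + 14.003074 + 63.979660 = 225.100109

225.1001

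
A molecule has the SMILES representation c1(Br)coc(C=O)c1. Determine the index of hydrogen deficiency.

Atom tally by fragment:
  furan ring core → C:4 H:4 O:1
  (− 2 ring H displaced by substituents)
  + Br → Br:1
  + CHO → C:1 H:1 O:1
Element totals:
  C: 5
  H: 3
  Br: 1
  O: 2
Molecular formula: C5H3BrO2.
DoU = (2C + 2 + N − H − X) / 2 = (2·5 + 2 + 0 − 3 − 1) / 2 = 4.

4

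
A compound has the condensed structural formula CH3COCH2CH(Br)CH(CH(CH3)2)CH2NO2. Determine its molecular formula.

Element totals:
  C: 9
  H: 16
  Br: 1
  N: 1
  O: 3

C9H16BrNO3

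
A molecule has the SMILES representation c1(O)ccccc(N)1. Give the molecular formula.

Atom tally by fragment:
  benzene ring core → C:6 H:6
  (− 2 ring H displaced by substituents)
  + OH → O:1 H:1
  + NH2 → N:1 H:2
Element totals:
  C: 6
  H: 7
  N: 1
  O: 1

C6H7NO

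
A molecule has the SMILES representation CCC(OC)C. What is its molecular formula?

C5H12O

Atom tally by fragment:
  CH3 → C:1 H:3
  CH2 → C:1 H:2
  CH(OCH3) → C:2 H:4 O:1
  CH3 → C:1 H:3
Element totals:
  C: 5
  H: 12
  O: 1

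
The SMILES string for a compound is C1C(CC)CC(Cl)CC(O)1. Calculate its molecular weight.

Atom tally by fragment:
  cyclohexane ring core → C:6 H:12
  (− 3 ring H displaced by substituents)
  + C2H5 → C:2 H:5
  + Cl → Cl:1
  + OH → O:1 H:1
Element totals:
  C: 8
  H: 15
  Cl: 1
  O: 1
Molecular formula: C8H15ClO.
  M = 8(12.011) + 15(1.008) + 35.45 + 15.999
    = 96.088 + 15.120 + 35.450 + 15.999 = 162.657

162.66 g/mol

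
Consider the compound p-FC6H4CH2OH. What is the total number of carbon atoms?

7

Element totals:
  C: 7
  H: 7
  F: 1
  O: 1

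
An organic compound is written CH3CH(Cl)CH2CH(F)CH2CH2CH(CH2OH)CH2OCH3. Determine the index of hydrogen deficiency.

0

Atom tally by fragment:
  CH3 → C:1 H:3
  CH(Cl) → C:1 H:1 Cl:1
  CH2 → C:1 H:2
  CH(F) → C:1 H:1 F:1
  CH2 → C:1 H:2
  CH2 → C:1 H:2
  CH(CH2OH) → C:2 H:4 O:1
  CH2OCH3 → C:2 H:5 O:1
Element totals:
  C: 10
  H: 20
  Cl: 1
  F: 1
  O: 2
Molecular formula: C10H20ClFO2.
DoU = (2C + 2 + N − H − X) / 2 = (2·10 + 2 + 0 − 20 − 2) / 2 = 0.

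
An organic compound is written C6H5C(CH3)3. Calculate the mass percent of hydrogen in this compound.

Atom tally by fragment:
  benzene ring core → C:6 H:6
  (− 1 ring H displaced by substituents)
  + C(CH3)3 → C:4 H:9
Element totals:
  C: 10
  H: 14
Molecular formula: C10H14.
Molar mass = 134.222 g/mol.
Mass from H: 14 × 1.008 = 14.112 g/mol.
%H = 14.112 / 134.222 × 100 = 10.51%.

10.51%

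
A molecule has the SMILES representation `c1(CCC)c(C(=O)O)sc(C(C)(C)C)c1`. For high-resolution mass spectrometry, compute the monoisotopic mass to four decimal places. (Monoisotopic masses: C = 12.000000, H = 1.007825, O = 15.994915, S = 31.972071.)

Atom tally by fragment:
  thiophene ring core → C:4 H:4 S:1
  (− 3 ring H displaced by substituents)
  + CH2CH2CH3 → C:3 H:7
  + COOH → C:1 H:1 O:2
  + C(CH3)3 → C:4 H:9
Element totals:
  C: 12
  H: 18
  O: 2
  S: 1
Molecular formula: C12H18O2S.
  M = 12(12.0) + 18(1.007825) + 2(15.994915) + 31.972071
    = 144.000000 + 18.140850 + 31.989830 + 31.972071 = 226.102751

226.1028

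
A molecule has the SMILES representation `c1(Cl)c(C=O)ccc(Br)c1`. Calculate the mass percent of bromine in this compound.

Atom tally by fragment:
  benzene ring core → C:6 H:6
  (− 3 ring H displaced by substituents)
  + Cl → Cl:1
  + CHO → C:1 H:1 O:1
  + Br → Br:1
Element totals:
  C: 7
  H: 4
  Br: 1
  Cl: 1
  O: 1
Molecular formula: C7H4BrClO.
Molar mass = 219.462 g/mol.
Mass from Br: 1 × 79.904 = 79.904 g/mol.
%Br = 79.904 / 219.462 × 100 = 36.41%.

36.41%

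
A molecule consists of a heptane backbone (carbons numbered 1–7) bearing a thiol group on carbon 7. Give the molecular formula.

C7H16S

Atom tally by fragment:
  CH3 → C:1 H:3
  CH2 → C:1 H:2
  CH2 → C:1 H:2
  CH2 → C:1 H:2
  CH2 → C:1 H:2
  CH2 → C:1 H:2
  CH2SH → C:1 H:3 S:1
Element totals:
  C: 7
  H: 16
  S: 1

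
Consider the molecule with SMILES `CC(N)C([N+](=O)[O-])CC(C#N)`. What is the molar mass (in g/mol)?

Atom tally by fragment:
  CH3 → C:1 H:3
  CH(NH2) → C:1 H:3 N:1
  CH(NO2) → C:1 H:1 N:1 O:2
  CH2 → C:1 H:2
  CH2CN → C:2 H:2 N:1
Element totals:
  C: 6
  H: 11
  N: 3
  O: 2
Molecular formula: C6H11N3O2.
  M = 6(12.011) + 11(1.008) + 3(14.007) + 2(15.999)
    = 72.066 + 11.088 + 42.021 + 31.998 = 157.173

157.17 g/mol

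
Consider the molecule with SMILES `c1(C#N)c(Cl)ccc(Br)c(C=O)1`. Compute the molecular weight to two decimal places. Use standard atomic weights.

Atom tally by fragment:
  benzene ring core → C:6 H:6
  (− 4 ring H displaced by substituents)
  + CN → C:1 N:1
  + Cl → Cl:1
  + Br → Br:1
  + CHO → C:1 H:1 O:1
Element totals:
  C: 8
  H: 3
  Br: 1
  Cl: 1
  N: 1
  O: 1
Molecular formula: C8H3BrClNO.
  M = 8(12.011) + 3(1.008) + 79.904 + 35.45 + 14.007 + 15.999
    = 96.088 + 3.024 + 79.904 + 35.450 + 14.007 + 15.999 = 244.472

244.47 g/mol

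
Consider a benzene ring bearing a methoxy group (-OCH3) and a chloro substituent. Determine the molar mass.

Atom tally by fragment:
  benzene ring core → C:6 H:6
  (− 2 ring H displaced by substituents)
  + OCH3 → C:1 H:3 O:1
  + Cl → Cl:1
Element totals:
  C: 7
  H: 7
  Cl: 1
  O: 1
Molecular formula: C7H7ClO.
  M = 7(12.011) + 7(1.008) + 35.45 + 15.999
    = 84.077 + 7.056 + 35.450 + 15.999 = 142.582

142.58 g/mol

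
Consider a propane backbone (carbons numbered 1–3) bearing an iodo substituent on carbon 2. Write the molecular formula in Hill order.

C3H7I

Atom tally by fragment:
  CH3 → C:1 H:3
  CH(I) → C:1 H:1 I:1
  CH3 → C:1 H:3
Element totals:
  C: 3
  H: 7
  I: 1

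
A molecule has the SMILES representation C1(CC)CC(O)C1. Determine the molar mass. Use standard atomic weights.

Atom tally by fragment:
  cyclobutane ring core → C:4 H:8
  (− 2 ring H displaced by substituents)
  + C2H5 → C:2 H:5
  + OH → O:1 H:1
Element totals:
  C: 6
  H: 12
  O: 1
Molecular formula: C6H12O.
  M = 6(12.011) + 12(1.008) + 15.999
    = 72.066 + 12.096 + 15.999 = 100.161

100.16 g/mol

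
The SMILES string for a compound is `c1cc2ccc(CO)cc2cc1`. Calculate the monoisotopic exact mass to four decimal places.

Atom tally by fragment:
  naphthalene ring system core → C:10 H:8
  (− 1 ring H displaced by substituents)
  + CH2OH → C:1 H:3 O:1
Element totals:
  C: 11
  H: 10
  O: 1
Molecular formula: C11H10O.
  M = 11(12.0) + 10(1.007825) + 15.994915
    = 132.000000 + 10.078250 + 15.994915 = 158.073165

158.0732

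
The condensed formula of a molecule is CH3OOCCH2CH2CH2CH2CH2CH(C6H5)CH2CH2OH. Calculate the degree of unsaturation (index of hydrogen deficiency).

Element totals:
  C: 16
  H: 24
  O: 3
Molecular formula: C16H24O3.
DoU = (2C + 2 + N − H − X) / 2 = (2·16 + 2 + 0 − 24 − 0) / 2 = 5.

5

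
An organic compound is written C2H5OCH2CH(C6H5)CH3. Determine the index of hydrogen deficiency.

Atom tally by fragment:
  C2H5OCH2 → C:3 H:7 O:1
  CH(C6H5) → C:7 H:6
  CH3 → C:1 H:3
Element totals:
  C: 11
  H: 16
  O: 1
Molecular formula: C11H16O.
DoU = (2C + 2 + N − H − X) / 2 = (2·11 + 2 + 0 − 16 − 0) / 2 = 4.

4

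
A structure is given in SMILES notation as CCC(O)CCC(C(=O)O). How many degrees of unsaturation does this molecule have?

Atom tally by fragment:
  CH3 → C:1 H:3
  CH2 → C:1 H:2
  CH(OH) → C:1 H:2 O:1
  CH2 → C:1 H:2
  CH2 → C:1 H:2
  CH2COOH → C:2 H:3 O:2
Element totals:
  C: 7
  H: 14
  O: 3
Molecular formula: C7H14O3.
DoU = (2C + 2 + N − H − X) / 2 = (2·7 + 2 + 0 − 14 − 0) / 2 = 1.

1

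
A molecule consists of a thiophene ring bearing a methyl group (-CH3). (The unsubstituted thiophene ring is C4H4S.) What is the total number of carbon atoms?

Atom tally by fragment:
  thiophene ring core → C:4 H:4 S:1
  (− 1 ring H displaced by substituents)
  + CH3 → C:1 H:3
Element totals:
  C: 5
  H: 6
  S: 1

5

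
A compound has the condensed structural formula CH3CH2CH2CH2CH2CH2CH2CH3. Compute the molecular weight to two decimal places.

Atom tally by fragment:
  CH3 → C:1 H:3
  CH2 → C:1 H:2
  CH2 → C:1 H:2
  CH2 → C:1 H:2
  CH2 → C:1 H:2
  CH2 → C:1 H:2
  CH2 → C:1 H:2
  CH3 → C:1 H:3
Element totals:
  C: 8
  H: 18
Molecular formula: C8H18.
  M = 8(12.011) + 18(1.008)
    = 96.088 + 18.144 = 114.232

114.23 g/mol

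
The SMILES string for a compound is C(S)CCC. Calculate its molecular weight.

Atom tally by fragment:
  HSCH2 → C:1 H:3 S:1
  CH2 → C:1 H:2
  CH2 → C:1 H:2
  CH3 → C:1 H:3
Element totals:
  C: 4
  H: 10
  S: 1
Molecular formula: C4H10S.
  M = 4(12.011) + 10(1.008) + 32.06
    = 48.044 + 10.080 + 32.060 = 90.184

90.18 g/mol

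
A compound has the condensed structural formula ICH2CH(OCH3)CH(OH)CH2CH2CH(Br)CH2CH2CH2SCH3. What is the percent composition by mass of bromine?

18.79%

Element totals:
  C: 11
  H: 22
  Br: 1
  I: 1
  O: 2
  S: 1
Molecular formula: C11H22BrIO2S.
Molar mass = 425.163 g/mol.
Mass from Br: 1 × 79.904 = 79.904 g/mol.
%Br = 79.904 / 425.163 × 100 = 18.79%.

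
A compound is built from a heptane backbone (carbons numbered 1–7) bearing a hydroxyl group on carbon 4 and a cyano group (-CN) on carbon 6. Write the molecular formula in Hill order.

C8H15NO

Atom tally by fragment:
  CH3 → C:1 H:3
  CH2 → C:1 H:2
  CH2 → C:1 H:2
  CH(OH) → C:1 H:2 O:1
  CH2 → C:1 H:2
  CH(CN) → C:2 H:1 N:1
  CH3 → C:1 H:3
Element totals:
  C: 8
  H: 15
  N: 1
  O: 1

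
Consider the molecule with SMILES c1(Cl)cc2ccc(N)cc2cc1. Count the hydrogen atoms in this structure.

8

Atom tally by fragment:
  naphthalene ring system core → C:10 H:8
  (− 2 ring H displaced by substituents)
  + Cl → Cl:1
  + NH2 → N:1 H:2
Element totals:
  C: 10
  H: 8
  Cl: 1
  N: 1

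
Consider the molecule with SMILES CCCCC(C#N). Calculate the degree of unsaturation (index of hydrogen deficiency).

2

Atom tally by fragment:
  CH3 → C:1 H:3
  CH2 → C:1 H:2
  CH2 → C:1 H:2
  CH2 → C:1 H:2
  CH2CN → C:2 H:2 N:1
Element totals:
  C: 6
  H: 11
  N: 1
Molecular formula: C6H11N.
DoU = (2C + 2 + N − H − X) / 2 = (2·6 + 2 + 1 − 11 − 0) / 2 = 2.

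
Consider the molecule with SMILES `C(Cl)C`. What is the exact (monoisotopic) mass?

Atom tally by fragment:
  ClCH2 → C:1 H:2 Cl:1
  CH3 → C:1 H:3
Element totals:
  C: 2
  H: 5
  Cl: 1
Molecular formula: C2H5Cl.
  M = 2(12.0) + 5(1.007825) + 34.968853
    = 24.000000 + 5.039125 + 34.968853 = 64.007978

64.0080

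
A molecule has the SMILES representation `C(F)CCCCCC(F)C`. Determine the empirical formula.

Atom tally by fragment:
  FCH2 → C:1 H:2 F:1
  CH2 → C:1 H:2
  CH2 → C:1 H:2
  CH2 → C:1 H:2
  CH2 → C:1 H:2
  CH2 → C:1 H:2
  CH(F) → C:1 H:1 F:1
  CH3 → C:1 H:3
Element totals:
  C: 8
  H: 16
  F: 2
Molecular formula: C8H16F2.
gcd of subscripts = 2; dividing each by 2:
  C: 8/2 = 4
  F: 2/2 = 1
  H: 16/2 = 8

C4H8F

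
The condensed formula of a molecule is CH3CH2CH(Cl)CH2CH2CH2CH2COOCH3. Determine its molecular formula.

Element totals:
  C: 9
  H: 17
  Cl: 1
  O: 2

C9H17ClO2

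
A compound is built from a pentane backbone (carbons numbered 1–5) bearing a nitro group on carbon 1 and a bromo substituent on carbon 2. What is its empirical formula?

C5H10BrNO2

Atom tally by fragment:
  O2NCH2 → C:1 H:2 N:1 O:2
  CH(Br) → C:1 H:1 Br:1
  CH2 → C:1 H:2
  CH2 → C:1 H:2
  CH3 → C:1 H:3
Element totals:
  C: 5
  H: 10
  Br: 1
  N: 1
  O: 2
Molecular formula: C5H10BrNO2.
gcd of subscripts (1, 5, 10, 1, 2) = 1, so the empirical formula equals the molecular formula.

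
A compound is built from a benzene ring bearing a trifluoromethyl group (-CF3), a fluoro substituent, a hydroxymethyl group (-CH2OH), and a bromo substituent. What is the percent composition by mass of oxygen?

5.86%

Atom tally by fragment:
  benzene ring core → C:6 H:6
  (− 4 ring H displaced by substituents)
  + CF3 → C:1 F:3
  + F → F:1
  + CH2OH → C:1 H:3 O:1
  + Br → Br:1
Element totals:
  C: 8
  H: 5
  Br: 1
  F: 4
  O: 1
Molecular formula: C8H5BrF4O.
Molar mass = 273.023 g/mol.
Mass from O: 1 × 15.999 = 15.999 g/mol.
%O = 15.999 / 273.023 × 100 = 5.86%.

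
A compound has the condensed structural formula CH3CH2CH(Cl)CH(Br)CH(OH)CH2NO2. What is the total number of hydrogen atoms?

11

Atom tally by fragment:
  CH3 → C:1 H:3
  CH2 → C:1 H:2
  CH(Cl) → C:1 H:1 Cl:1
  CH(Br) → C:1 H:1 Br:1
  CH(OH) → C:1 H:2 O:1
  CH2NO2 → C:1 H:2 N:1 O:2
Element totals:
  C: 6
  H: 11
  Br: 1
  Cl: 1
  N: 1
  O: 3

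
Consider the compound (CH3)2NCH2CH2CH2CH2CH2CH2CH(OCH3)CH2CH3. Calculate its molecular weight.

Element totals:
  C: 12
  H: 27
  N: 1
  O: 1
Molecular formula: C12H27NO.
  M = 12(12.011) + 27(1.008) + 14.007 + 15.999
    = 144.132 + 27.216 + 14.007 + 15.999 = 201.354

201.35 g/mol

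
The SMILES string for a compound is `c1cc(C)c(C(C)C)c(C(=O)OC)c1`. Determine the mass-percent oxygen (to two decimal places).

Atom tally by fragment:
  benzene ring core → C:6 H:6
  (− 3 ring H displaced by substituents)
  + CH3 → C:1 H:3
  + CH(CH3)2 → C:3 H:7
  + COOCH3 → C:2 H:3 O:2
Element totals:
  C: 12
  H: 16
  O: 2
Molecular formula: C12H16O2.
Molar mass = 192.258 g/mol.
Mass from O: 2 × 15.999 = 31.998 g/mol.
%O = 31.998 / 192.258 × 100 = 16.64%.

16.64%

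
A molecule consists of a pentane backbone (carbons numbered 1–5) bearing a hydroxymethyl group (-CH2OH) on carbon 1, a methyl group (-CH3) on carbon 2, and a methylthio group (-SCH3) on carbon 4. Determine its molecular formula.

C8H18OS

Atom tally by fragment:
  HOCH2CH2 → C:2 H:5 O:1
  CH(CH3) → C:2 H:4
  CH2 → C:1 H:2
  CH(SCH3) → C:2 H:4 S:1
  CH3 → C:1 H:3
Element totals:
  C: 8
  H: 18
  O: 1
  S: 1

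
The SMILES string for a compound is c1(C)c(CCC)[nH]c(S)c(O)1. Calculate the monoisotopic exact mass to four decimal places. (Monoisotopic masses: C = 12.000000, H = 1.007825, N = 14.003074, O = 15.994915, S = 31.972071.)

171.0718

Atom tally by fragment:
  pyrrole ring core → C:4 H:5 N:1
  (− 4 ring H displaced by substituents)
  + CH3 → C:1 H:3
  + CH2CH2CH3 → C:3 H:7
  + SH → S:1 H:1
  + OH → O:1 H:1
Element totals:
  C: 8
  H: 13
  N: 1
  O: 1
  S: 1
Molecular formula: C8H13NOS.
  M = 8(12.0) + 13(1.007825) + 14.003074 + 15.994915 + 31.972071
    = 96.000000 + 13.101725 + 14.003074 + 15.994915 + 31.972071 = 171.071785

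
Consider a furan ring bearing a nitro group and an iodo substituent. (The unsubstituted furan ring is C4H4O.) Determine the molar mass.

238.97 g/mol

Atom tally by fragment:
  furan ring core → C:4 H:4 O:1
  (− 2 ring H displaced by substituents)
  + NO2 → N:1 O:2
  + I → I:1
Element totals:
  C: 4
  H: 2
  I: 1
  N: 1
  O: 3
Molecular formula: C4H2INO3.
  M = 4(12.011) + 2(1.008) + 126.904 + 14.007 + 3(15.999)
    = 48.044 + 2.016 + 126.904 + 14.007 + 47.997 = 238.968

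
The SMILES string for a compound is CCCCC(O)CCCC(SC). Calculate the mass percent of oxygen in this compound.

Atom tally by fragment:
  CH3 → C:1 H:3
  CH2 → C:1 H:2
  CH2 → C:1 H:2
  CH2 → C:1 H:2
  CH(OH) → C:1 H:2 O:1
  CH2 → C:1 H:2
  CH2 → C:1 H:2
  CH2 → C:1 H:2
  CH2SCH3 → C:2 H:5 S:1
Element totals:
  C: 10
  H: 22
  O: 1
  S: 1
Molecular formula: C10H22OS.
Molar mass = 190.345 g/mol.
Mass from O: 1 × 15.999 = 15.999 g/mol.
%O = 15.999 / 190.345 × 100 = 8.41%.

8.41%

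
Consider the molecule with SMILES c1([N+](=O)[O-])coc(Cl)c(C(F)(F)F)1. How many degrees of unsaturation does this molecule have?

4

Atom tally by fragment:
  furan ring core → C:4 H:4 O:1
  (− 3 ring H displaced by substituents)
  + NO2 → N:1 O:2
  + Cl → Cl:1
  + CF3 → C:1 F:3
Element totals:
  C: 5
  H: 1
  Cl: 1
  F: 3
  N: 1
  O: 3
Molecular formula: C5HClF3NO3.
DoU = (2C + 2 + N − H − X) / 2 = (2·5 + 2 + 1 − 1 − 4) / 2 = 4.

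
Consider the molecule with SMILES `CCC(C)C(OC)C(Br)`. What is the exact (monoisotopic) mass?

194.0306

Atom tally by fragment:
  CH3 → C:1 H:3
  CH2 → C:1 H:2
  CH(CH3) → C:2 H:4
  CH(OCH3) → C:2 H:4 O:1
  CH2Br → C:1 H:2 Br:1
Element totals:
  C: 7
  H: 15
  Br: 1
  O: 1
Molecular formula: C7H15BrO.
  M = 7(12.0) + 15(1.007825) + 78.918338 + 15.994915
    = 84.000000 + 15.117375 + 78.918338 + 15.994915 = 194.030628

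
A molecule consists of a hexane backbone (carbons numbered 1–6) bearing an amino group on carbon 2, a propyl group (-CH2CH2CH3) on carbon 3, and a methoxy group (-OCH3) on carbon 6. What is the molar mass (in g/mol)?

Atom tally by fragment:
  CH3 → C:1 H:3
  CH(NH2) → C:1 H:3 N:1
  CH(CH2CH2CH3) → C:4 H:8
  CH2 → C:1 H:2
  CH2 → C:1 H:2
  CH2OCH3 → C:2 H:5 O:1
Element totals:
  C: 10
  H: 23
  N: 1
  O: 1
Molecular formula: C10H23NO.
  M = 10(12.011) + 23(1.008) + 14.007 + 15.999
    = 120.110 + 23.184 + 14.007 + 15.999 = 173.300

173.30 g/mol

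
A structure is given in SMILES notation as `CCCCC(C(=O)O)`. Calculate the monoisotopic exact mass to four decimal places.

Atom tally by fragment:
  CH3 → C:1 H:3
  CH2 → C:1 H:2
  CH2 → C:1 H:2
  CH2 → C:1 H:2
  CH2COOH → C:2 H:3 O:2
Element totals:
  C: 6
  H: 12
  O: 2
Molecular formula: C6H12O2.
  M = 6(12.0) + 12(1.007825) + 2(15.994915)
    = 72.000000 + 12.093900 + 31.989830 = 116.083730

116.0837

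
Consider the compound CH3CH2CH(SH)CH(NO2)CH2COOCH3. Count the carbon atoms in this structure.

7

Element totals:
  C: 7
  H: 13
  N: 1
  O: 4
  S: 1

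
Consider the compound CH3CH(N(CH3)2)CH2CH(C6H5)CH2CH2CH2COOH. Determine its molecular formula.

C16H25NO2

Element totals:
  C: 16
  H: 25
  N: 1
  O: 2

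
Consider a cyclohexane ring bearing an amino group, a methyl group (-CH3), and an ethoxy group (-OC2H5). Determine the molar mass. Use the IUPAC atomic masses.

157.26 g/mol

Atom tally by fragment:
  cyclohexane ring core → C:6 H:12
  (− 3 ring H displaced by substituents)
  + NH2 → N:1 H:2
  + CH3 → C:1 H:3
  + OC2H5 → C:2 H:5 O:1
Element totals:
  C: 9
  H: 19
  N: 1
  O: 1
Molecular formula: C9H19NO.
  M = 9(12.011) + 19(1.008) + 14.007 + 15.999
    = 108.099 + 19.152 + 14.007 + 15.999 = 157.257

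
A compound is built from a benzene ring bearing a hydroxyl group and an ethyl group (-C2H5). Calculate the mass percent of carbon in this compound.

78.65%

Atom tally by fragment:
  benzene ring core → C:6 H:6
  (− 2 ring H displaced by substituents)
  + OH → O:1 H:1
  + C2H5 → C:2 H:5
Element totals:
  C: 8
  H: 10
  O: 1
Molecular formula: C8H10O.
Molar mass = 122.167 g/mol.
Mass from C: 8 × 12.011 = 96.088 g/mol.
%C = 96.088 / 122.167 × 100 = 78.65%.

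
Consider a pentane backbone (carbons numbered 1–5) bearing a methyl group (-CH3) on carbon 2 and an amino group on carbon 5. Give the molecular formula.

C6H15N

Atom tally by fragment:
  CH3 → C:1 H:3
  CH(CH3) → C:2 H:4
  CH2 → C:1 H:2
  CH2 → C:1 H:2
  CH2NH2 → C:1 H:4 N:1
Element totals:
  C: 6
  H: 15
  N: 1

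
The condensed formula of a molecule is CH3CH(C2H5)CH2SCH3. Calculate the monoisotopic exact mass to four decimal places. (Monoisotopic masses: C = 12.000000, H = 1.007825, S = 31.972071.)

Element totals:
  C: 6
  H: 14
  S: 1
Molecular formula: C6H14S.
  M = 6(12.0) + 14(1.007825) + 31.972071
    = 72.000000 + 14.109550 + 31.972071 = 118.081621

118.0816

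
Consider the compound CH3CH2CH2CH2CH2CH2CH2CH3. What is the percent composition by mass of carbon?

84.12%

Element totals:
  C: 8
  H: 18
Molecular formula: C8H18.
Molar mass = 114.232 g/mol.
Mass from C: 8 × 12.011 = 96.088 g/mol.
%C = 96.088 / 114.232 × 100 = 84.12%.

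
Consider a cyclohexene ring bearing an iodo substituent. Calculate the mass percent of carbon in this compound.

34.64%

Atom tally by fragment:
  cyclohexene ring core → C:6 H:10
  (− 1 ring H displaced by substituents)
  + I → I:1
Element totals:
  C: 6
  H: 9
  I: 1
Molecular formula: C6H9I.
Molar mass = 208.042 g/mol.
Mass from C: 6 × 12.011 = 72.066 g/mol.
%C = 72.066 / 208.042 × 100 = 34.64%.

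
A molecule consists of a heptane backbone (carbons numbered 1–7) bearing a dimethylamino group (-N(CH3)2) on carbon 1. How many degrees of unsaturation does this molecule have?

0

Atom tally by fragment:
  (CH3)2NCH2 → C:3 H:8 N:1
  CH2 → C:1 H:2
  CH2 → C:1 H:2
  CH2 → C:1 H:2
  CH2 → C:1 H:2
  CH2 → C:1 H:2
  CH3 → C:1 H:3
Element totals:
  C: 9
  H: 21
  N: 1
Molecular formula: C9H21N.
DoU = (2C + 2 + N − H − X) / 2 = (2·9 + 2 + 1 − 21 − 0) / 2 = 0.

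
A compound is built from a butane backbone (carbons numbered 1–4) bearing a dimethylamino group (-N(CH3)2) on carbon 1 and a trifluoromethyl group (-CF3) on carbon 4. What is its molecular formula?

C7H14F3N

Atom tally by fragment:
  (CH3)2NCH2 → C:3 H:8 N:1
  CH2 → C:1 H:2
  CH2 → C:1 H:2
  CH2CF3 → C:2 H:2 F:3
Element totals:
  C: 7
  H: 14
  F: 3
  N: 1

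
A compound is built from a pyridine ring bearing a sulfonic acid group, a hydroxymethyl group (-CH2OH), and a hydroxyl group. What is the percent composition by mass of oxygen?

Atom tally by fragment:
  pyridine ring core → C:5 H:5 N:1
  (− 3 ring H displaced by substituents)
  + SO3H → S:1 O:3 H:1
  + CH2OH → C:1 H:3 O:1
  + OH → O:1 H:1
Element totals:
  C: 6
  H: 7
  N: 1
  O: 5
  S: 1
Molecular formula: C6H7NO5S.
Molar mass = 205.184 g/mol.
Mass from O: 5 × 15.999 = 79.995 g/mol.
%O = 79.995 / 205.184 × 100 = 38.99%.

38.99%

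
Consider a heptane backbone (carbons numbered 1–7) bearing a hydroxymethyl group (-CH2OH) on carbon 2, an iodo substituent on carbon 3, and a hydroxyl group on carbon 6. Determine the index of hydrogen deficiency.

0

Atom tally by fragment:
  CH3 → C:1 H:3
  CH(CH2OH) → C:2 H:4 O:1
  CH(I) → C:1 H:1 I:1
  CH2 → C:1 H:2
  CH2 → C:1 H:2
  CH(OH) → C:1 H:2 O:1
  CH3 → C:1 H:3
Element totals:
  C: 8
  H: 17
  I: 1
  O: 2
Molecular formula: C8H17IO2.
DoU = (2C + 2 + N − H − X) / 2 = (2·8 + 2 + 0 − 17 − 1) / 2 = 0.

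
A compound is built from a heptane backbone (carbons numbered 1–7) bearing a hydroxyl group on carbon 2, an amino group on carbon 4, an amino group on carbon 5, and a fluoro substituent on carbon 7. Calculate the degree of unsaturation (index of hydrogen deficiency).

0

Atom tally by fragment:
  CH3 → C:1 H:3
  CH(OH) → C:1 H:2 O:1
  CH2 → C:1 H:2
  CH(NH2) → C:1 H:3 N:1
  CH(NH2) → C:1 H:3 N:1
  CH2 → C:1 H:2
  CH2F → C:1 H:2 F:1
Element totals:
  C: 7
  H: 17
  F: 1
  N: 2
  O: 1
Molecular formula: C7H17FN2O.
DoU = (2C + 2 + N − H − X) / 2 = (2·7 + 2 + 2 − 17 − 1) / 2 = 0.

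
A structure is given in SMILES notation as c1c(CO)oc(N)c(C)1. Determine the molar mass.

Atom tally by fragment:
  furan ring core → C:4 H:4 O:1
  (− 3 ring H displaced by substituents)
  + CH2OH → C:1 H:3 O:1
  + NH2 → N:1 H:2
  + CH3 → C:1 H:3
Element totals:
  C: 6
  H: 9
  N: 1
  O: 2
Molecular formula: C6H9NO2.
  M = 6(12.011) + 9(1.008) + 14.007 + 2(15.999)
    = 72.066 + 9.072 + 14.007 + 31.998 = 127.143

127.14 g/mol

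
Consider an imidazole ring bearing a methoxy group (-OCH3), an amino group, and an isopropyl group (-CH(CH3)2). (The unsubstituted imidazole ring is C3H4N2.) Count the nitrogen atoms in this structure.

Atom tally by fragment:
  imidazole ring core → C:3 H:4 N:2
  (− 3 ring H displaced by substituents)
  + OCH3 → C:1 H:3 O:1
  + NH2 → N:1 H:2
  + CH(CH3)2 → C:3 H:7
Element totals:
  C: 7
  H: 13
  N: 3
  O: 1

3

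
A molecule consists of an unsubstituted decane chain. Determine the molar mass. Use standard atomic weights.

Atom tally by fragment:
  CH3 → C:1 H:3
  CH2 → C:1 H:2
  CH2 → C:1 H:2
  CH2 → C:1 H:2
  CH2 → C:1 H:2
  CH2 → C:1 H:2
  CH2 → C:1 H:2
  CH2 → C:1 H:2
  CH2 → C:1 H:2
  CH3 → C:1 H:3
Element totals:
  C: 10
  H: 22
Molecular formula: C10H22.
  M = 10(12.011) + 22(1.008)
    = 120.110 + 22.176 = 142.286

142.29 g/mol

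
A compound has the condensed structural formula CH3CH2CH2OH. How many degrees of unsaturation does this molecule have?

Element totals:
  C: 3
  H: 8
  O: 1
Molecular formula: C3H8O.
DoU = (2C + 2 + N − H − X) / 2 = (2·3 + 2 + 0 − 8 − 0) / 2 = 0.

0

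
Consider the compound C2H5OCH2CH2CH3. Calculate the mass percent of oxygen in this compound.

Atom tally by fragment:
  C2H5OCH2 → C:3 H:7 O:1
  CH2 → C:1 H:2
  CH3 → C:1 H:3
Element totals:
  C: 5
  H: 12
  O: 1
Molecular formula: C5H12O.
Molar mass = 88.150 g/mol.
Mass from O: 1 × 15.999 = 15.999 g/mol.
%O = 15.999 / 88.150 × 100 = 18.15%.

18.15%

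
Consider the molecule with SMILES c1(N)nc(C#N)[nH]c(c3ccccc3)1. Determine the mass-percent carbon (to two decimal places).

Atom tally by fragment:
  imidazole ring core → C:3 H:4 N:2
  (− 3 ring H displaced by substituents)
  + NH2 → N:1 H:2
  + CN → C:1 N:1
  + C6H5 → C:6 H:5
Element totals:
  C: 10
  H: 8
  N: 4
Molecular formula: C10H8N4.
Molar mass = 184.202 g/mol.
Mass from C: 10 × 12.011 = 120.110 g/mol.
%C = 120.110 / 184.202 × 100 = 65.21%.

65.21%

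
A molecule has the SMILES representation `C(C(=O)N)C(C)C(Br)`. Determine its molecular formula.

Atom tally by fragment:
  H2NOCCH2 → C:2 H:4 O:1 N:1
  CH(CH3) → C:2 H:4
  CH2Br → C:1 H:2 Br:1
Element totals:
  C: 5
  H: 10
  Br: 1
  N: 1
  O: 1

C5H10BrNO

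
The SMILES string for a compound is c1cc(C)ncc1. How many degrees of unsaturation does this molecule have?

Atom tally by fragment:
  pyridine ring core → C:5 H:5 N:1
  (− 1 ring H displaced by substituents)
  + CH3 → C:1 H:3
Element totals:
  C: 6
  H: 7
  N: 1
Molecular formula: C6H7N.
DoU = (2C + 2 + N − H − X) / 2 = (2·6 + 2 + 1 − 7 − 0) / 2 = 4.

4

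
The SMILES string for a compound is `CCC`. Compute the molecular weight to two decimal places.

44.10 g/mol

Atom tally by fragment:
  CH3 → C:1 H:3
  CH2 → C:1 H:2
  CH3 → C:1 H:3
Element totals:
  C: 3
  H: 8
Molecular formula: C3H8.
  M = 3(12.011) + 8(1.008)
    = 36.033 + 8.064 = 44.097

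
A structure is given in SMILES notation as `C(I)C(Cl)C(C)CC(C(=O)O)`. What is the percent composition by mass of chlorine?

Atom tally by fragment:
  ICH2 → C:1 H:2 I:1
  CH(Cl) → C:1 H:1 Cl:1
  CH(CH3) → C:2 H:4
  CH2 → C:1 H:2
  CH2COOH → C:2 H:3 O:2
Element totals:
  C: 7
  H: 12
  Cl: 1
  I: 1
  O: 2
Molecular formula: C7H12ClIO2.
Molar mass = 290.525 g/mol.
Mass from Cl: 1 × 35.45 = 35.450 g/mol.
%Cl = 35.450 / 290.525 × 100 = 12.20%.

12.20%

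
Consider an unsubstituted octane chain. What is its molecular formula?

C8H18

Atom tally by fragment:
  CH3 → C:1 H:3
  CH2 → C:1 H:2
  CH2 → C:1 H:2
  CH2 → C:1 H:2
  CH2 → C:1 H:2
  CH2 → C:1 H:2
  CH2 → C:1 H:2
  CH3 → C:1 H:3
Element totals:
  C: 8
  H: 18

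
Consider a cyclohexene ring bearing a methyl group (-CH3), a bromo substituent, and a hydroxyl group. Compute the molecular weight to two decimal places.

191.07 g/mol

Atom tally by fragment:
  cyclohexene ring core → C:6 H:10
  (− 3 ring H displaced by substituents)
  + CH3 → C:1 H:3
  + Br → Br:1
  + OH → O:1 H:1
Element totals:
  C: 7
  H: 11
  Br: 1
  O: 1
Molecular formula: C7H11BrO.
  M = 7(12.011) + 11(1.008) + 79.904 + 15.999
    = 84.077 + 11.088 + 79.904 + 15.999 = 191.068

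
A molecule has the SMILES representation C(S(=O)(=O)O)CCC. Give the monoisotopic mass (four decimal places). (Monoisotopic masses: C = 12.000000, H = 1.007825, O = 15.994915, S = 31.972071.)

Atom tally by fragment:
  HO3SCH2 → C:1 H:3 S:1 O:3
  CH2 → C:1 H:2
  CH2 → C:1 H:2
  CH3 → C:1 H:3
Element totals:
  C: 4
  H: 10
  O: 3
  S: 1
Molecular formula: C4H10O3S.
  M = 4(12.0) + 10(1.007825) + 3(15.994915) + 31.972071
    = 48.000000 + 10.078250 + 47.984745 + 31.972071 = 138.035066

138.0351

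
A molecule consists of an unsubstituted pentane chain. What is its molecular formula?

Atom tally by fragment:
  CH3 → C:1 H:3
  CH2 → C:1 H:2
  CH2 → C:1 H:2
  CH2 → C:1 H:2
  CH3 → C:1 H:3
Element totals:
  C: 5
  H: 12

C5H12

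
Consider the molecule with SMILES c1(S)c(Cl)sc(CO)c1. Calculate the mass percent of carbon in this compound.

Atom tally by fragment:
  thiophene ring core → C:4 H:4 S:1
  (− 3 ring H displaced by substituents)
  + SH → S:1 H:1
  + Cl → Cl:1
  + CH2OH → C:1 H:3 O:1
Element totals:
  C: 5
  H: 5
  Cl: 1
  O: 1
  S: 2
Molecular formula: C5H5ClOS2.
Molar mass = 180.664 g/mol.
Mass from C: 5 × 12.011 = 60.055 g/mol.
%C = 60.055 / 180.664 × 100 = 33.24%.

33.24%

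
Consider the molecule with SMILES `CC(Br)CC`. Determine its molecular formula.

Atom tally by fragment:
  CH3 → C:1 H:3
  CH(Br) → C:1 H:1 Br:1
  CH2 → C:1 H:2
  CH3 → C:1 H:3
Element totals:
  C: 4
  H: 9
  Br: 1

C4H9Br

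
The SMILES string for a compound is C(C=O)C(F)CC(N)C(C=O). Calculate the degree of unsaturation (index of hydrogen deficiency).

2

Atom tally by fragment:
  OHCCH2 → C:2 H:3 O:1
  CH(F) → C:1 H:1 F:1
  CH2 → C:1 H:2
  CH(NH2) → C:1 H:3 N:1
  CH2CHO → C:2 H:3 O:1
Element totals:
  C: 7
  H: 12
  F: 1
  N: 1
  O: 2
Molecular formula: C7H12FNO2.
DoU = (2C + 2 + N − H − X) / 2 = (2·7 + 2 + 1 − 12 − 1) / 2 = 2.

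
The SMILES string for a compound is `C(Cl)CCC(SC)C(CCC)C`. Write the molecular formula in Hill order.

Atom tally by fragment:
  ClCH2 → C:1 H:2 Cl:1
  CH2 → C:1 H:2
  CH2 → C:1 H:2
  CH(SCH3) → C:2 H:4 S:1
  CH(CH2CH2CH3) → C:4 H:8
  CH3 → C:1 H:3
Element totals:
  C: 10
  H: 21
  Cl: 1
  S: 1

C10H21ClS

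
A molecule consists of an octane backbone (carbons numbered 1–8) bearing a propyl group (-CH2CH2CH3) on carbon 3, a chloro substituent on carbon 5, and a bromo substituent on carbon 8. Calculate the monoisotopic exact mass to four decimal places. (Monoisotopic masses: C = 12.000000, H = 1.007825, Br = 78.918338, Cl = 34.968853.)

268.0593

Atom tally by fragment:
  CH3 → C:1 H:3
  CH2 → C:1 H:2
  CH(CH2CH2CH3) → C:4 H:8
  CH2 → C:1 H:2
  CH(Cl) → C:1 H:1 Cl:1
  CH2 → C:1 H:2
  CH2 → C:1 H:2
  CH2Br → C:1 H:2 Br:1
Element totals:
  C: 11
  H: 22
  Br: 1
  Cl: 1
Molecular formula: C11H22BrCl.
  M = 11(12.0) + 22(1.007825) + 78.918338 + 34.968853
    = 132.000000 + 22.172150 + 78.918338 + 34.968853 = 268.059341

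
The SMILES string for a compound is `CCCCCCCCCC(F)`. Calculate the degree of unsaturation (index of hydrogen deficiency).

0

Atom tally by fragment:
  CH3 → C:1 H:3
  CH2 → C:1 H:2
  CH2 → C:1 H:2
  CH2 → C:1 H:2
  CH2 → C:1 H:2
  CH2 → C:1 H:2
  CH2 → C:1 H:2
  CH2 → C:1 H:2
  CH2 → C:1 H:2
  CH2F → C:1 H:2 F:1
Element totals:
  C: 10
  H: 21
  F: 1
Molecular formula: C10H21F.
DoU = (2C + 2 + N − H − X) / 2 = (2·10 + 2 + 0 − 21 − 1) / 2 = 0.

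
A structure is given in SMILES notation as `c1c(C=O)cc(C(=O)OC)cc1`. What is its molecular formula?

Atom tally by fragment:
  benzene ring core → C:6 H:6
  (− 2 ring H displaced by substituents)
  + CHO → C:1 H:1 O:1
  + COOCH3 → C:2 H:3 O:2
Element totals:
  C: 9
  H: 8
  O: 3

C9H8O3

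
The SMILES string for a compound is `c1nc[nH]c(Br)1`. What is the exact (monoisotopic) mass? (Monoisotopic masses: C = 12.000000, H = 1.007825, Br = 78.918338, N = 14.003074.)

145.9480

Atom tally by fragment:
  imidazole ring core → C:3 H:4 N:2
  (− 1 ring H displaced by substituents)
  + Br → Br:1
Element totals:
  C: 3
  H: 3
  Br: 1
  N: 2
Molecular formula: C3H3BrN2.
  M = 3(12.0) + 3(1.007825) + 78.918338 + 2(14.003074)
    = 36.000000 + 3.023475 + 78.918338 + 28.006148 = 145.947961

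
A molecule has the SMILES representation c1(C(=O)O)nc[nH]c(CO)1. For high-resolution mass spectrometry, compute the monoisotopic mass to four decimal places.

Atom tally by fragment:
  imidazole ring core → C:3 H:4 N:2
  (− 2 ring H displaced by substituents)
  + COOH → C:1 H:1 O:2
  + CH2OH → C:1 H:3 O:1
Element totals:
  C: 5
  H: 6
  N: 2
  O: 3
Molecular formula: C5H6N2O3.
  M = 5(12.0) + 6(1.007825) + 2(14.003074) + 3(15.994915)
    = 60.000000 + 6.046950 + 28.006148 + 47.984745 = 142.037843

142.0378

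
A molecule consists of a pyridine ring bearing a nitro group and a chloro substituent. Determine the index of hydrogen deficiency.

Atom tally by fragment:
  pyridine ring core → C:5 H:5 N:1
  (− 2 ring H displaced by substituents)
  + NO2 → N:1 O:2
  + Cl → Cl:1
Element totals:
  C: 5
  H: 3
  Cl: 1
  N: 2
  O: 2
Molecular formula: C5H3ClN2O2.
DoU = (2C + 2 + N − H − X) / 2 = (2·5 + 2 + 2 − 3 − 1) / 2 = 5.

5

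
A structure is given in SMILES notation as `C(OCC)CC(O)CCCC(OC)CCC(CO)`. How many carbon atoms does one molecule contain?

14

Atom tally by fragment:
  C2H5OCH2 → C:3 H:7 O:1
  CH2 → C:1 H:2
  CH(OH) → C:1 H:2 O:1
  CH2 → C:1 H:2
  CH2 → C:1 H:2
  CH2 → C:1 H:2
  CH(OCH3) → C:2 H:4 O:1
  CH2 → C:1 H:2
  CH2 → C:1 H:2
  CH2CH2OH → C:2 H:5 O:1
Element totals:
  C: 14
  H: 30
  O: 4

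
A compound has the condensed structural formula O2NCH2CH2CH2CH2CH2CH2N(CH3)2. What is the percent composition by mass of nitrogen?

Atom tally by fragment:
  O2NCH2 → C:1 H:2 N:1 O:2
  CH2 → C:1 H:2
  CH2 → C:1 H:2
  CH2 → C:1 H:2
  CH2 → C:1 H:2
  CH2N(CH3)2 → C:3 H:8 N:1
Element totals:
  C: 8
  H: 18
  N: 2
  O: 2
Molecular formula: C8H18N2O2.
Molar mass = 174.244 g/mol.
Mass from N: 2 × 14.007 = 28.014 g/mol.
%N = 28.014 / 174.244 × 100 = 16.08%.

16.08%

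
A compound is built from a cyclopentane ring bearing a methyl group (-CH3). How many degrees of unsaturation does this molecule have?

1

Atom tally by fragment:
  cyclopentane ring core → C:5 H:10
  (− 1 ring H displaced by substituents)
  + CH3 → C:1 H:3
Element totals:
  C: 6
  H: 12
Molecular formula: C6H12.
DoU = (2C + 2 + N − H − X) / 2 = (2·6 + 2 + 0 − 12 − 0) / 2 = 1.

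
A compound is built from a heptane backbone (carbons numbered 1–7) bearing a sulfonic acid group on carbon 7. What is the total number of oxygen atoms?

Atom tally by fragment:
  CH3 → C:1 H:3
  CH2 → C:1 H:2
  CH2 → C:1 H:2
  CH2 → C:1 H:2
  CH2 → C:1 H:2
  CH2 → C:1 H:2
  CH2SO3H → C:1 H:3 S:1 O:3
Element totals:
  C: 7
  H: 16
  O: 3
  S: 1

3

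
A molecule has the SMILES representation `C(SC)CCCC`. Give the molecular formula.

Atom tally by fragment:
  CH3SCH2 → C:2 H:5 S:1
  CH2 → C:1 H:2
  CH2 → C:1 H:2
  CH2 → C:1 H:2
  CH3 → C:1 H:3
Element totals:
  C: 6
  H: 14
  S: 1

C6H14S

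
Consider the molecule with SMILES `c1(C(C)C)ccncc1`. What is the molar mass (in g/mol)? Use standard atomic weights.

121.18 g/mol

Atom tally by fragment:
  pyridine ring core → C:5 H:5 N:1
  (− 1 ring H displaced by substituents)
  + CH(CH3)2 → C:3 H:7
Element totals:
  C: 8
  H: 11
  N: 1
Molecular formula: C8H11N.
  M = 8(12.011) + 11(1.008) + 14.007
    = 96.088 + 11.088 + 14.007 = 121.183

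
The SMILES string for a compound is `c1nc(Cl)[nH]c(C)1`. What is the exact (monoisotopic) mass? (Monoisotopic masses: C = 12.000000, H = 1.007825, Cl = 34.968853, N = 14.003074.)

Atom tally by fragment:
  imidazole ring core → C:3 H:4 N:2
  (− 2 ring H displaced by substituents)
  + Cl → Cl:1
  + CH3 → C:1 H:3
Element totals:
  C: 4
  H: 5
  Cl: 1
  N: 2
Molecular formula: C4H5ClN2.
  M = 4(12.0) + 5(1.007825) + 34.968853 + 2(14.003074)
    = 48.000000 + 5.039125 + 34.968853 + 28.006148 = 116.014126

116.0141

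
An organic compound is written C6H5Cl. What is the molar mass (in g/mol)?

Element totals:
  C: 6
  H: 5
  Cl: 1
Molecular formula: C6H5Cl.
  M = 6(12.011) + 5(1.008) + 35.45
    = 72.066 + 5.040 + 35.450 = 112.556

112.56 g/mol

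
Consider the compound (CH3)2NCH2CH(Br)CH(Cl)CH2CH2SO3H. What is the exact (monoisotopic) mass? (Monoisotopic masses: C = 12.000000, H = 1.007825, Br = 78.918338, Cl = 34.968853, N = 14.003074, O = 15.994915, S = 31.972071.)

306.9645

Atom tally by fragment:
  (CH3)2NCH2 → C:3 H:8 N:1
  CH(Br) → C:1 H:1 Br:1
  CH(Cl) → C:1 H:1 Cl:1
  CH2 → C:1 H:2
  CH2SO3H → C:1 H:3 S:1 O:3
Element totals:
  C: 7
  H: 15
  Br: 1
  Cl: 1
  N: 1
  O: 3
  S: 1
Molecular formula: C7H15BrClNO3S.
  M = 7(12.0) + 15(1.007825) + 78.918338 + 34.968853 + 14.003074 + 3(15.994915) + 31.972071
    = 84.000000 + 15.117375 + 78.918338 + 34.968853 + 14.003074 + 47.984745 + 31.972071 = 306.964456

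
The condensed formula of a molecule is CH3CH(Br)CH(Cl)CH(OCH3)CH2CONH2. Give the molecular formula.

C7H13BrClNO2

Atom tally by fragment:
  CH3 → C:1 H:3
  CH(Br) → C:1 H:1 Br:1
  CH(Cl) → C:1 H:1 Cl:1
  CH(OCH3) → C:2 H:4 O:1
  CH2CONH2 → C:2 H:4 O:1 N:1
Element totals:
  C: 7
  H: 13
  Br: 1
  Cl: 1
  N: 1
  O: 2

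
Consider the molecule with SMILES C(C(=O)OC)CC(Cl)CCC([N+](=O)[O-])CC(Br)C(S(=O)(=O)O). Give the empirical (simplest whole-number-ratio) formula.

C11H19BrClNO7S

Atom tally by fragment:
  CH3OOCCH2 → C:3 H:5 O:2
  CH2 → C:1 H:2
  CH(Cl) → C:1 H:1 Cl:1
  CH2 → C:1 H:2
  CH2 → C:1 H:2
  CH(NO2) → C:1 H:1 N:1 O:2
  CH2 → C:1 H:2
  CH(Br) → C:1 H:1 Br:1
  CH2SO3H → C:1 H:3 S:1 O:3
Element totals:
  C: 11
  H: 19
  Br: 1
  Cl: 1
  N: 1
  O: 7
  S: 1
Molecular formula: C11H19BrClNO7S.
gcd of subscripts (1, 11, 1, 19, 1, 7, 1) = 1, so the empirical formula equals the molecular formula.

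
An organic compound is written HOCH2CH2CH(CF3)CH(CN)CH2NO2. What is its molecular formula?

Atom tally by fragment:
  HOCH2 → C:1 H:3 O:1
  CH2 → C:1 H:2
  CH(CF3) → C:2 H:1 F:3
  CH(CN) → C:2 H:1 N:1
  CH2NO2 → C:1 H:2 N:1 O:2
Element totals:
  C: 7
  H: 9
  F: 3
  N: 2
  O: 3

C7H9F3N2O3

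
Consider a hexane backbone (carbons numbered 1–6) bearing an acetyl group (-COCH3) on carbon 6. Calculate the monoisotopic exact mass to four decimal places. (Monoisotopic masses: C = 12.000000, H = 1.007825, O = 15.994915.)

128.1201

Atom tally by fragment:
  CH3 → C:1 H:3
  CH2 → C:1 H:2
  CH2 → C:1 H:2
  CH2 → C:1 H:2
  CH2 → C:1 H:2
  CH2COCH3 → C:3 H:5 O:1
Element totals:
  C: 8
  H: 16
  O: 1
Molecular formula: C8H16O.
  M = 8(12.0) + 16(1.007825) + 15.994915
    = 96.000000 + 16.125200 + 15.994915 = 128.120115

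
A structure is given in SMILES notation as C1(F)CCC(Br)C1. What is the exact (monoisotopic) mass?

Atom tally by fragment:
  cyclopentane ring core → C:5 H:10
  (− 2 ring H displaced by substituents)
  + F → F:1
  + Br → Br:1
Element totals:
  C: 5
  H: 8
  Br: 1
  F: 1
Molecular formula: C5H8BrF.
  M = 5(12.0) + 8(1.007825) + 78.918338 + 18.998403
    = 60.000000 + 8.062600 + 78.918338 + 18.998403 = 165.979341

165.9793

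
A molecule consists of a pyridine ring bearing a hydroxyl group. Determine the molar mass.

95.10 g/mol

Atom tally by fragment:
  pyridine ring core → C:5 H:5 N:1
  (− 1 ring H displaced by substituents)
  + OH → O:1 H:1
Element totals:
  C: 5
  H: 5
  N: 1
  O: 1
Molecular formula: C5H5NO.
  M = 5(12.011) + 5(1.008) + 14.007 + 15.999
    = 60.055 + 5.040 + 14.007 + 15.999 = 95.101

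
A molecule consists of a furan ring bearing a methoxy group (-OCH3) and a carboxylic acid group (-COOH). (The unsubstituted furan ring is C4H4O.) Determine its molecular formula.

C6H6O4

Atom tally by fragment:
  furan ring core → C:4 H:4 O:1
  (− 2 ring H displaced by substituents)
  + OCH3 → C:1 H:3 O:1
  + COOH → C:1 H:1 O:2
Element totals:
  C: 6
  H: 6
  O: 4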